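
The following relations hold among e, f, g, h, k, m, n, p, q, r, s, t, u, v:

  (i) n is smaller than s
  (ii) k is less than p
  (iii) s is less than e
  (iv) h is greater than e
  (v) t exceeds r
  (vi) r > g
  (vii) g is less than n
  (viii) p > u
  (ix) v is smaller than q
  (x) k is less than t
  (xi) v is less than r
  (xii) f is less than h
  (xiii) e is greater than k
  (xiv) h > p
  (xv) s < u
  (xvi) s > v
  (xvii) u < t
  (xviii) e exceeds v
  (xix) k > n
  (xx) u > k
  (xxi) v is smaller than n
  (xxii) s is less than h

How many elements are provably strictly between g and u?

The relations place g below u. An element lies strictly between them when it is forced above g and also forced below u.
Above g: {n, r, k, s, p, e, t, h}. Below u: {v, n, k, s}.
Intersection: {n, k, s} — 3.

3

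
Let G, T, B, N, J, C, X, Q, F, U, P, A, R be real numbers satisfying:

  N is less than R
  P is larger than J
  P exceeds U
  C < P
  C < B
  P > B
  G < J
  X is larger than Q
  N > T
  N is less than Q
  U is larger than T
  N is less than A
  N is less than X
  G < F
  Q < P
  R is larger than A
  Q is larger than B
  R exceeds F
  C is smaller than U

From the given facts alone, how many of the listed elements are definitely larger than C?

5

The elements the relations force above C are U, B, Q, P, X — no chain reaches any other.
That is 5.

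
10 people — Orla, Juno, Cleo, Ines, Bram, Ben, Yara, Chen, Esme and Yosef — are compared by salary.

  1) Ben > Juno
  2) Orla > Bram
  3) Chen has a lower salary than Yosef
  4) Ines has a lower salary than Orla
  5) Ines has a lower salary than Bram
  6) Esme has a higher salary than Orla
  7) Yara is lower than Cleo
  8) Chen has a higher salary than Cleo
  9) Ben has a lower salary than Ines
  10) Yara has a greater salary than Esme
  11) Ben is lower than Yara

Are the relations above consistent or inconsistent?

consistent

Every relation is compatible with Juno < Ben < Ines < Bram < Orla < Esme < Yara < Cleo < Chen < Yosef; the set is consistent.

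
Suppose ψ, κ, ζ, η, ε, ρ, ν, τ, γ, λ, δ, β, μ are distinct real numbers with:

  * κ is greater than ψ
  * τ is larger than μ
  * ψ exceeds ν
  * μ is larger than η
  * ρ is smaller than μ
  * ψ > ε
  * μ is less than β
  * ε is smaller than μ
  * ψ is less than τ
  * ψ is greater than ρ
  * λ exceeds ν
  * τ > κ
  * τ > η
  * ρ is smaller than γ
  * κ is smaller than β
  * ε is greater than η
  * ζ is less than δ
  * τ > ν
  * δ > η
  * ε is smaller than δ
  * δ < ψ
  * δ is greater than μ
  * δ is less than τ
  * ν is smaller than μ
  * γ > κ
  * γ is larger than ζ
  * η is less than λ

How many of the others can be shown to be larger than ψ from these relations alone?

The elements the relations force above ψ are κ, β, γ, τ — no chain reaches any other.
That is 4.

4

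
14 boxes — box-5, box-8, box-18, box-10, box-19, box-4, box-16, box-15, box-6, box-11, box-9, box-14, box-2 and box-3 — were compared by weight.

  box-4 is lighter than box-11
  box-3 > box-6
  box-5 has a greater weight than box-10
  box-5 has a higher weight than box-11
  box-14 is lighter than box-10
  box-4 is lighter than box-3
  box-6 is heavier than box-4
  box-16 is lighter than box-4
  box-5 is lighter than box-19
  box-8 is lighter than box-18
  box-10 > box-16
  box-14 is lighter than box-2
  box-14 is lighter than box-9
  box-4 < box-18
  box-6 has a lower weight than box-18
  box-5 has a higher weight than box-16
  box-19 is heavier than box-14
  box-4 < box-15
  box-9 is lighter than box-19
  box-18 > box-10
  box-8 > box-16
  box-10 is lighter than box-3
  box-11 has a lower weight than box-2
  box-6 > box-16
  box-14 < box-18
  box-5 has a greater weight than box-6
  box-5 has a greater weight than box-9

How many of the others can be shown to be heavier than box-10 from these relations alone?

From box-10 the given relations immediately reach box-3, box-5, box-18.
From those, box-19 — 4 in total.
Nothing else is reachable above box-10; 4 in all.

4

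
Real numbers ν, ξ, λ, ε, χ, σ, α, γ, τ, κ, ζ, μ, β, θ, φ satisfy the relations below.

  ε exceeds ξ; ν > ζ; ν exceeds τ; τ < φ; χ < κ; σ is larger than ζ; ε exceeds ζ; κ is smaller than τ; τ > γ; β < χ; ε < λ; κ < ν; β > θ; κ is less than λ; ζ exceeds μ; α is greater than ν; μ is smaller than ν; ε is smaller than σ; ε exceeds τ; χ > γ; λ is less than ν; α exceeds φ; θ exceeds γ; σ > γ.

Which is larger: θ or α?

α

Chaining the given relations: θ < β < χ < κ < τ < ε < λ < ν < α.
So θ < α; α is the larger of the two.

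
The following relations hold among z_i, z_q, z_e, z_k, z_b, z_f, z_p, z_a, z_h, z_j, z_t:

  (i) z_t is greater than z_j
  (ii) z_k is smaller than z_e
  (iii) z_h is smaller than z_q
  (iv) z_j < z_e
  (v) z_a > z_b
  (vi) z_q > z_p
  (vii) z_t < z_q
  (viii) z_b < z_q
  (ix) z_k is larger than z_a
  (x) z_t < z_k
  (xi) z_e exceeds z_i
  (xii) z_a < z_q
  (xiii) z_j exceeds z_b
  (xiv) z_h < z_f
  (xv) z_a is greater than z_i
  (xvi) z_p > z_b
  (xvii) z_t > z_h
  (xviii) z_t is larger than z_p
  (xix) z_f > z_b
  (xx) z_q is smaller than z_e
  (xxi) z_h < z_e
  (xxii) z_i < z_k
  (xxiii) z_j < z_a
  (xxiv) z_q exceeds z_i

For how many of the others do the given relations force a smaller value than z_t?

4

Directly below z_t: z_h, z_p, z_j.
One step further: z_b (4 so far).
Nothing else is reachable below z_t; 4 in all.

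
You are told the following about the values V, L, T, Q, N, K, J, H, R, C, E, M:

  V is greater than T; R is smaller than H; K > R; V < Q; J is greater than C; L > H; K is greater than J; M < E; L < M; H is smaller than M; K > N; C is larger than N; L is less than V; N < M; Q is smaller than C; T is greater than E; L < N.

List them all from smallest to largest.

Each adjacent pair is fixed by a given relation: R < H; H < L; L < N; N < M; M < E; E < T; T < V; V < Q; Q < C; C < J; J < K. Chaining them end to end gives the full order.

R < H < L < N < M < E < T < V < Q < C < J < K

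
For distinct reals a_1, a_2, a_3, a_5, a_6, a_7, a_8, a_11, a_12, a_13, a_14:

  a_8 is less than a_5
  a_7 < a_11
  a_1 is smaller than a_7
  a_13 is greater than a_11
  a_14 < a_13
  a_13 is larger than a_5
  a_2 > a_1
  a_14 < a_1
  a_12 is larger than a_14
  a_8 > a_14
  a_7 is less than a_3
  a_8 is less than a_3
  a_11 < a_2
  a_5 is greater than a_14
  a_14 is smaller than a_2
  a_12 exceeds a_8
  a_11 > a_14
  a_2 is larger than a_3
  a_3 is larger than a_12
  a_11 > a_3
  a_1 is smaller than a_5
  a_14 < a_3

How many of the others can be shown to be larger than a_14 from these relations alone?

9

The elements the relations force above a_14 are a_1, a_7, a_8, a_12, a_3, a_11, a_5, a_13, a_2 — no chain reaches any other.
That is 9.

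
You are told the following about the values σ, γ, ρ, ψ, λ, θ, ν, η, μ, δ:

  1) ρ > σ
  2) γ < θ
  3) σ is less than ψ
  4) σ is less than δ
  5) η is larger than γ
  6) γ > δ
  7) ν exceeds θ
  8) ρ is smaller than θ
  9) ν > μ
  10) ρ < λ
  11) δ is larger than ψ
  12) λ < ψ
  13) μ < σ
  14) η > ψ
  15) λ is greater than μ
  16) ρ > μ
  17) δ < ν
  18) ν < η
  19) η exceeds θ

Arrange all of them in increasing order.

μ < σ < ρ < λ < ψ < δ < γ < θ < ν < η

Each adjacent pair is fixed by a given relation: μ < σ; σ < ρ; ρ < λ; λ < ψ; ψ < δ; δ < γ; γ < θ; θ < ν; ν < η. Chaining them end to end gives the full order.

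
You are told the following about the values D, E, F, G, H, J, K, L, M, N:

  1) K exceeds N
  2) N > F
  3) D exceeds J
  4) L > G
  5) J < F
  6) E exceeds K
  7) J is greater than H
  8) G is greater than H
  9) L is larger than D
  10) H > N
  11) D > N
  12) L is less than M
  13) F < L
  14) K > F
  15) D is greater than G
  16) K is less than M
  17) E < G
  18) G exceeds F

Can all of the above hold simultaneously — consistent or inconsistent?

We have N < H stated directly, yet also H < J < F < N by chaining the others — so H < N. Contradiction.

inconsistent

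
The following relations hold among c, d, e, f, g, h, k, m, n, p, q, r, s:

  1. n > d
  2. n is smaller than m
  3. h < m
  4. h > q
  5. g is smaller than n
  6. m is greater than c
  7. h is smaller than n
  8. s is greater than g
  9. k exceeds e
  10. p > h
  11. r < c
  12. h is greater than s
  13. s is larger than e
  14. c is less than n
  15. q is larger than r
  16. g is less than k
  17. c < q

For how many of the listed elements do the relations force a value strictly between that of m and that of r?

Chaining upward from r reaches: c, q, h, n, p.
Chaining downward from m reaches: e, c, d, q, g, s, h, n.
Strictly between r and m are those in both lists: c, q, h, n — 4 elements.

4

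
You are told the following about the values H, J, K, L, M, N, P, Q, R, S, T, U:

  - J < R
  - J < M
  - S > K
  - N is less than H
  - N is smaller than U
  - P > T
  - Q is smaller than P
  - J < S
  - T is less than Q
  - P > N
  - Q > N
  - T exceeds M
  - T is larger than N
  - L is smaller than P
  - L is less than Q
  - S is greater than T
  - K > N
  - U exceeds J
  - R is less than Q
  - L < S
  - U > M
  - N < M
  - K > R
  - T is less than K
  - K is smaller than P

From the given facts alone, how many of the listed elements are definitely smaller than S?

Directly below S: L, J, T, K.
One step further: N, M, R (7 so far).
Nothing else is reachable below S; 7 in all.

7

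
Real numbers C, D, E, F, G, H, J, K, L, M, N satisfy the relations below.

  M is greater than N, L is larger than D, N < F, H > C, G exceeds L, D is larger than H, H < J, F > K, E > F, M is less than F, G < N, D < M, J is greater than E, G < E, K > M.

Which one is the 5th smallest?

G

Piecing the relations together gives one ordering: C < H < D < L < G < N < M < K < F < E < J.
The 5th smallest is G.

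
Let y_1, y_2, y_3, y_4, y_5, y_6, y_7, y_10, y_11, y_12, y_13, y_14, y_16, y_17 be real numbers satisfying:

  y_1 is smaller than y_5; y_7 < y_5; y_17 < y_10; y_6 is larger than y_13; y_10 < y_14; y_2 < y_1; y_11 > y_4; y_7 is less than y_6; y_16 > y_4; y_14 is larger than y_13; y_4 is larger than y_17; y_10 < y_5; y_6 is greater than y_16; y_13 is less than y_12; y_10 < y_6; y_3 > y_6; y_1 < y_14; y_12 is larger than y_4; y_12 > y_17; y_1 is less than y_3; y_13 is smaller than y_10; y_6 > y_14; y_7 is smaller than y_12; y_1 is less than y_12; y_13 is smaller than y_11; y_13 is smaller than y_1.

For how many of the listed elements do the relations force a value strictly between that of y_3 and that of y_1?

2

The relations place y_1 below y_3. An element lies strictly between them when it is forced above y_1 and also forced below y_3.
Above y_1: {y_14, y_5, y_12, y_6}. Below y_3: {y_17, y_4, y_13, y_2, y_7, y_10, y_14, y_16, y_6}.
Intersection: {y_14, y_6} — 2.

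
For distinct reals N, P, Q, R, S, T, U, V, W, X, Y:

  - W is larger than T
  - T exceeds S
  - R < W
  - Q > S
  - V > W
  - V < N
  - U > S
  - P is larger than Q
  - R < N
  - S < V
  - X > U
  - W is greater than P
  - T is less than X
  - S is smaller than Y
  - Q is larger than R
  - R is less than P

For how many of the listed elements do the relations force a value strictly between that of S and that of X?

2

The relations place S below X. An element lies strictly between them when it is forced above S and also forced below X.
Above S: {T, Q, U, P, W, Y, V, N}. Below X: {T, U}.
Intersection: {T, U} — 2.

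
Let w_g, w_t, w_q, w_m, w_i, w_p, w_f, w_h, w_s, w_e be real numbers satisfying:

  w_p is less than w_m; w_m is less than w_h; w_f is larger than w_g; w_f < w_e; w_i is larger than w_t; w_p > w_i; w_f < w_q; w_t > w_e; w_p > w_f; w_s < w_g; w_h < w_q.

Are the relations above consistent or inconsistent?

The single ordering w_s < w_g < w_f < w_e < w_t < w_i < w_p < w_m < w_h < w_q satisfies every listed relation, so no contradiction arises.

consistent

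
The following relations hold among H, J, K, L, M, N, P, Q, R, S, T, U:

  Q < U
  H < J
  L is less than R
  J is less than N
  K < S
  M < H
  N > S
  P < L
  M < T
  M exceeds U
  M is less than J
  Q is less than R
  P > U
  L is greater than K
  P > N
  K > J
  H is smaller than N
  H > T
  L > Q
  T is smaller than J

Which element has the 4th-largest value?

Chaining the given pairs: Q < U < M < T < H < J < K < S < N < P < L < R.
The 4th largest is N.

N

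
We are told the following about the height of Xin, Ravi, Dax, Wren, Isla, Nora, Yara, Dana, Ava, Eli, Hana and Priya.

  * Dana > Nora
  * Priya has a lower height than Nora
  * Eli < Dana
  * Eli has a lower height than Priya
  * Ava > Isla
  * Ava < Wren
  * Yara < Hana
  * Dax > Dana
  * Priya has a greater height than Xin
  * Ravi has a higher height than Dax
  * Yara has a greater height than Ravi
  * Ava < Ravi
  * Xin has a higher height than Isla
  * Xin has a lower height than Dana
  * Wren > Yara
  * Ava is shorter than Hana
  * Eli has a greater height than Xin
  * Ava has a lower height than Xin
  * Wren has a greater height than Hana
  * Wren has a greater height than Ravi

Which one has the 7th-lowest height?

Dana

The consecutive relations fix a unique order: Isla < Ava < Xin < Eli < Priya < Nora < Dana < Dax < Ravi < Yara < Hana < Wren.
Counting 7 from the smallest end gives Dana.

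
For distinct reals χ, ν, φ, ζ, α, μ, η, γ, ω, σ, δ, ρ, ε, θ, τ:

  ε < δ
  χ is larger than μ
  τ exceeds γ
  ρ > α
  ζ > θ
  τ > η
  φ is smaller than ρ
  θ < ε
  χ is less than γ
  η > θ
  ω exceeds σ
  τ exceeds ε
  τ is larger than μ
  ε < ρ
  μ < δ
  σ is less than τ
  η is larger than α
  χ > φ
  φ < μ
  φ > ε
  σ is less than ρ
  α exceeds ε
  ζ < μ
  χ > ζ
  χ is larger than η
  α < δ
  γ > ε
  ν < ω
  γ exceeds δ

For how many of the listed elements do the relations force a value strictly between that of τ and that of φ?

Chaining upward from φ reaches: μ, δ, ρ, χ, γ.
Chaining downward from τ reaches: θ, ε, ζ, α, σ, η, μ, δ, χ, γ.
Strictly between φ and τ are those in both lists: μ, δ, χ, γ — 4 elements.

4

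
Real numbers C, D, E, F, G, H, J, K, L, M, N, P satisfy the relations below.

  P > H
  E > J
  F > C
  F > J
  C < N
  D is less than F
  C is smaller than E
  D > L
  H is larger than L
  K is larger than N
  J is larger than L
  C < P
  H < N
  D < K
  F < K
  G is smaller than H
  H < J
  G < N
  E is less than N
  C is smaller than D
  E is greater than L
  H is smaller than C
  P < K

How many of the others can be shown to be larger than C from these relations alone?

6

From C the given relations immediately reach D, E, N, F, P.
From those, K — 6 in total.
Nothing else is reachable above C; 6 in all.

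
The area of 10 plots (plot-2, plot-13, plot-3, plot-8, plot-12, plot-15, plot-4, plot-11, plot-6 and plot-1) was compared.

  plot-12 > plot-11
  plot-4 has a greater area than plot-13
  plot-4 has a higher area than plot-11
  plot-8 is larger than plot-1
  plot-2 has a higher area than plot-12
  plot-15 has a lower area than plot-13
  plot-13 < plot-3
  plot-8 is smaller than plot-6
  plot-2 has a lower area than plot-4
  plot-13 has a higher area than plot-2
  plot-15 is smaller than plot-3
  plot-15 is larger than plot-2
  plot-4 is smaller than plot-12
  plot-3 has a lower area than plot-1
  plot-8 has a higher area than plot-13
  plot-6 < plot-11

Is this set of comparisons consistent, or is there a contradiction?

inconsistent

We have plot-12 < plot-2 stated directly, yet also plot-2 < plot-15 < plot-13 < plot-3 < plot-1 < plot-8 < plot-6 < plot-11 < plot-4 < plot-12 by chaining the others — so plot-2 < plot-12. Contradiction.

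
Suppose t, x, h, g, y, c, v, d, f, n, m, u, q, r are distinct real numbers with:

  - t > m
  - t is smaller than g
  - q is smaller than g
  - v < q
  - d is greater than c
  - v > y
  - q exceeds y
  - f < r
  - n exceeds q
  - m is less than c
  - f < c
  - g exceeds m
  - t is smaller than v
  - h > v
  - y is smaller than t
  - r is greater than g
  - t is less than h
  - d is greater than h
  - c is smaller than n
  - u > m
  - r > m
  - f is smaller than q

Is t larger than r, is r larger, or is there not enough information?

r

t < v and v < q give t < q.
With q < g: t < v < q < g.
Then g < r extends the chain to r.
So r is larger.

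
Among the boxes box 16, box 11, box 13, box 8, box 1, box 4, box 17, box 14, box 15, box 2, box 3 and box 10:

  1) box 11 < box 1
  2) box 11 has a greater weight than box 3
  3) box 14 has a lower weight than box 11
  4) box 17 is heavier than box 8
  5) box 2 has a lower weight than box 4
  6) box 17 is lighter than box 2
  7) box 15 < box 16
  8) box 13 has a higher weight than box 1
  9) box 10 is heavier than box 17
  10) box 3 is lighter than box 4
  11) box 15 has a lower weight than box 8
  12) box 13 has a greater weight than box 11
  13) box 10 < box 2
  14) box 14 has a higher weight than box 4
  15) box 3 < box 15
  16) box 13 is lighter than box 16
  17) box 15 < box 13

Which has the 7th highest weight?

box 2

Piecing the relations together gives one ordering: box 3 < box 15 < box 8 < box 17 < box 10 < box 2 < box 4 < box 14 < box 11 < box 1 < box 13 < box 16.
Counting 7 from the largest end gives box 2.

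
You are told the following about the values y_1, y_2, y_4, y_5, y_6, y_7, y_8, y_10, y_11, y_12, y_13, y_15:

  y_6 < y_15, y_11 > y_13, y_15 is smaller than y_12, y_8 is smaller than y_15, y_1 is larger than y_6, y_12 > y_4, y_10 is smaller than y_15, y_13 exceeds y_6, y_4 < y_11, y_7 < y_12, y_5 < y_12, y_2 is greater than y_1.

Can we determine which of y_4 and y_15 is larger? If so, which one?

undetermined

Following every chain through y_4: above y_4 we get y_11, y_12.
y_15 is not reached, and no chain runs the other way from y_15 to y_4.
So the given relations leave the order of y_4 and y_15 undetermined.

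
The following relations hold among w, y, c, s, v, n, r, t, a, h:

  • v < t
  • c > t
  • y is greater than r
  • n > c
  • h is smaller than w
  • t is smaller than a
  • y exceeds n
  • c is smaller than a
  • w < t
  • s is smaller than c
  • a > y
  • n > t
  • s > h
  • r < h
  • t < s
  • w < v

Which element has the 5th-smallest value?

t

The consecutive relations fix a unique order: r < h < w < v < t < s < c < n < y < a.
The 5th smallest is t.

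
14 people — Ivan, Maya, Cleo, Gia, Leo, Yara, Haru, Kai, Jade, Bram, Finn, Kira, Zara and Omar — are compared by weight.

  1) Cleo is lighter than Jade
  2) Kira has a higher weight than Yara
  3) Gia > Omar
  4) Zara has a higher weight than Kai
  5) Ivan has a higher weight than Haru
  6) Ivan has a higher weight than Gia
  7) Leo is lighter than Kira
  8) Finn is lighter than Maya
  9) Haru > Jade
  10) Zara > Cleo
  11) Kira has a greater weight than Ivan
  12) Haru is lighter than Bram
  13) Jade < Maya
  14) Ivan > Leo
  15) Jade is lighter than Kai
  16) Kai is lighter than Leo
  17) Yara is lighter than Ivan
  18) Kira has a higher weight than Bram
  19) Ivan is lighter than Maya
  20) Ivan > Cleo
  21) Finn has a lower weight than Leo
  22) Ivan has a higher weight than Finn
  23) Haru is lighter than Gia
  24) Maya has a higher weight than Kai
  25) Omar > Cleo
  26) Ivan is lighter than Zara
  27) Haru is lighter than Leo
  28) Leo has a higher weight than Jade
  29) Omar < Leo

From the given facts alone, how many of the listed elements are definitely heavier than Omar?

6

The elements the relations force above Omar are Gia, Leo, Ivan, Zara, Maya, Kira — no chain reaches any other.
That is 6.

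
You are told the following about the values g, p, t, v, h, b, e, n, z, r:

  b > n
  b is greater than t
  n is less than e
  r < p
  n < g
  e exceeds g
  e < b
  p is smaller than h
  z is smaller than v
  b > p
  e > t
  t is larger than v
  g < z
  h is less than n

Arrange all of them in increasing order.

The consecutive links are each given: r < p; p < h; h < n; n < g; g < z; z < v; v < t; t < e; e < b.

r < p < h < n < g < z < v < t < e < b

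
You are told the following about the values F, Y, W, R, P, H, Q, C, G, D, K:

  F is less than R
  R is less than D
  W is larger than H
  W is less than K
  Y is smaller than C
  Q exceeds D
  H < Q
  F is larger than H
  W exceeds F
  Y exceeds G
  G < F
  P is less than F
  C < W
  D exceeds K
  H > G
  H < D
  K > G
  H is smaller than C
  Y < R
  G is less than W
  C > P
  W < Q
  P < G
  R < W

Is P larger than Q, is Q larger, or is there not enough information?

Q

P < G and G < H give P < H.
Then H < F extends the chain to F.
With F < R: P < G < H < F < R.
Then R < W extends the chain to W.
Then W < K extends the chain to K.
With K < D: P < G < H < F < R < W < K < D.
With D < Q: P < G < H < F < R < W < K < D < Q.
So Q is larger.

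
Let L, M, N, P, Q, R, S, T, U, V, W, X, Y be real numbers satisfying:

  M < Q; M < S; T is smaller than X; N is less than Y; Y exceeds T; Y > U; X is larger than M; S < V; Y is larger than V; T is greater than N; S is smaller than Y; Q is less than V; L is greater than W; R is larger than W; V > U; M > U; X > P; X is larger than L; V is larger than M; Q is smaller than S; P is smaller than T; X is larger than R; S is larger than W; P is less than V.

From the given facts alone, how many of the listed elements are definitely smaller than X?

Directly below X: M, P, T, R, L.
One step further: U, N, W (8 so far).
Nothing else is reachable below X; 8 in all.

8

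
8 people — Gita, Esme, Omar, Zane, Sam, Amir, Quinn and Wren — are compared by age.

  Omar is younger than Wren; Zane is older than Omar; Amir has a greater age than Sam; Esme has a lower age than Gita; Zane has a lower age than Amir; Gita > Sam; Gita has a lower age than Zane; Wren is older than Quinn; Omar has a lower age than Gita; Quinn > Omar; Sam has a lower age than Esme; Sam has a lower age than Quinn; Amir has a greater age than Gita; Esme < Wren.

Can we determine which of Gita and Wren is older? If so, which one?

undetermined

Following every chain through Gita: above Gita we get Zane, Amir; below Gita we get Sam, Omar, Esme.
Wren is not reached, and no chain runs the other way from Wren to Gita.
So the given relations leave the order of Gita and Wren undetermined.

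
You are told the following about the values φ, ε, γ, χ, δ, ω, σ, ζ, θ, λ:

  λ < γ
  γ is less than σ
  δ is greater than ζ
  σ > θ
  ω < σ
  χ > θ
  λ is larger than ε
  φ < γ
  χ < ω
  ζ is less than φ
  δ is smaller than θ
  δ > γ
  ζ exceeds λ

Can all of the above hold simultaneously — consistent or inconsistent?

Every relation is compatible with ε < λ < ζ < φ < γ < δ < θ < χ < ω < σ; the set is consistent.

consistent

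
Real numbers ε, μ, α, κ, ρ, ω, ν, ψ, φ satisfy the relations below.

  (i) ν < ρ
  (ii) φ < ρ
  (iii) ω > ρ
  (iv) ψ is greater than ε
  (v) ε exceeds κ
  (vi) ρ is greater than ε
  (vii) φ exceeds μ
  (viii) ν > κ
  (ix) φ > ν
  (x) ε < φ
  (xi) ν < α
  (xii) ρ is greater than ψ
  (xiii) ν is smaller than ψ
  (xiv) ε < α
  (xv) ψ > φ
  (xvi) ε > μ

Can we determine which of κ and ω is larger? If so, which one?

ω

Following the relations from κ: κ < ν < φ < ψ < ρ < ω.
So ω is larger.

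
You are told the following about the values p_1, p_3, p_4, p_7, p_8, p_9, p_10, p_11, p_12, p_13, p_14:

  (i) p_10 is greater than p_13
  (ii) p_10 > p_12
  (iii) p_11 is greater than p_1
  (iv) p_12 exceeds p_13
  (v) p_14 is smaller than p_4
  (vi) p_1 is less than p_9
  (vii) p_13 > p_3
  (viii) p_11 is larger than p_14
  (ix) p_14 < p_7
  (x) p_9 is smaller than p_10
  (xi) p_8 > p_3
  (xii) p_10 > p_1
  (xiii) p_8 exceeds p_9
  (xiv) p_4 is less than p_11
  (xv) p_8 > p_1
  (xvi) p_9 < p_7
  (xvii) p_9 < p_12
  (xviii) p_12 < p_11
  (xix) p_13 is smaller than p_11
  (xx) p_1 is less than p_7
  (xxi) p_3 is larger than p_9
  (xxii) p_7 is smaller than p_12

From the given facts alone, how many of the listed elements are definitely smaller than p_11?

Directly below p_11: p_1, p_14, p_13, p_4, p_12.
One step further: p_9, p_3, p_7 (8 so far).
No other element is forced below p_11 by the given relations, so the count is 8.

8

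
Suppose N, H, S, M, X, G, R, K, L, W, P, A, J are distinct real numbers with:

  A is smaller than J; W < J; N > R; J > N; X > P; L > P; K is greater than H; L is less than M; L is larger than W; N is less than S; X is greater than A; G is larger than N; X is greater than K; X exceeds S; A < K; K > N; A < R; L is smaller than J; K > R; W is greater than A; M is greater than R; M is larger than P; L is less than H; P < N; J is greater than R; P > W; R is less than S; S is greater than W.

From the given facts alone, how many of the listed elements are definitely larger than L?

Directly above L: H, J, M.
One step further: K (4 so far).
One step further: X (5 so far).
Nothing else is reachable above L; 5 in all.

5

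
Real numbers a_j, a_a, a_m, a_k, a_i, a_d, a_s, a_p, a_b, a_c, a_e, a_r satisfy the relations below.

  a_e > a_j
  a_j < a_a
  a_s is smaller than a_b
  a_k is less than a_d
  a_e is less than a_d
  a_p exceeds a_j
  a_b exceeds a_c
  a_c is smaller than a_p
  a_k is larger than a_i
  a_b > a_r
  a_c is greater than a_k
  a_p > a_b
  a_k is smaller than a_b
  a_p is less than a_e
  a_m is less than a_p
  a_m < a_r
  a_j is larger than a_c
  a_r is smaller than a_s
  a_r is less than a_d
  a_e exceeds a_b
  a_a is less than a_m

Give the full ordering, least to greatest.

Each adjacent pair is fixed by a given relation: a_i < a_k; a_k < a_c; a_c < a_j; a_j < a_a; a_a < a_m; a_m < a_r; a_r < a_s; a_s < a_b; a_b < a_p; a_p < a_e; a_e < a_d. Chaining them end to end gives the full order.

a_i < a_k < a_c < a_j < a_a < a_m < a_r < a_s < a_b < a_p < a_e < a_d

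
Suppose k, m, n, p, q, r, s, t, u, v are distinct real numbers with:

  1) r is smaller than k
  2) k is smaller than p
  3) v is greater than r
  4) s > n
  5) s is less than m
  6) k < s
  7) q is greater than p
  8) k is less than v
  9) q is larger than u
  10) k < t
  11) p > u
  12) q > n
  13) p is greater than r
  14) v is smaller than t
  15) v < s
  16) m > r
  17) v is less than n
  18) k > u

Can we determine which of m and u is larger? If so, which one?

m

Link the given pairs in sequence: u < k; k < v; v < n; n < s; s < m.
Chaining these gives u < k < v < n < s < m.
So m is larger.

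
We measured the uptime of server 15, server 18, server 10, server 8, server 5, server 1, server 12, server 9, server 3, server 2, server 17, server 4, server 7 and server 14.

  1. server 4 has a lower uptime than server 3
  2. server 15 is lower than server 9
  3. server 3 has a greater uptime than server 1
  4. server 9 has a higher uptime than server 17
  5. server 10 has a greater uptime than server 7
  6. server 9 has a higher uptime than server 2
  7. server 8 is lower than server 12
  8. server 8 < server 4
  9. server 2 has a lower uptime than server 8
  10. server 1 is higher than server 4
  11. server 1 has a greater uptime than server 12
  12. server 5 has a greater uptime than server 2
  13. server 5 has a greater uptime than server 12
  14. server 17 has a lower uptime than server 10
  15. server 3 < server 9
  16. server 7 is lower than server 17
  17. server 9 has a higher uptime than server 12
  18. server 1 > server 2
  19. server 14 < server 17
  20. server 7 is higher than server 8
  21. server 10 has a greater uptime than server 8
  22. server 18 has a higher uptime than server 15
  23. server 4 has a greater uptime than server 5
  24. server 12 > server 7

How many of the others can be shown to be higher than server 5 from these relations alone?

From server 5 the given relations immediately reach server 4.
From those, server 1, server 3 — 3 in total.
From those, server 9 — 4 in total.
No other element is forced above server 5 by the given relations, so the count is 4.

4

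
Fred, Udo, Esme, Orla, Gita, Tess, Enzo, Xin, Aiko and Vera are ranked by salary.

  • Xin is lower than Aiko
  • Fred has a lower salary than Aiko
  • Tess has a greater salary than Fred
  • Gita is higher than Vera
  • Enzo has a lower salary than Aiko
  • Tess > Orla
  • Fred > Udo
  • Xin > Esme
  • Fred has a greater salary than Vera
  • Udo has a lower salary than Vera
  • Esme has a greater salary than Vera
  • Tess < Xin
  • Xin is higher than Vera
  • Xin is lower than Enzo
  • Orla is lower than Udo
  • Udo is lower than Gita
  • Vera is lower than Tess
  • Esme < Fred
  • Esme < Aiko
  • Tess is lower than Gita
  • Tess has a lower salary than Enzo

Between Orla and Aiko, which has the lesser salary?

Orla

The relevant relations are Orla < Udo; Udo < Vera; Vera < Esme; Esme < Fred; Fred < Tess; Tess < Xin; Xin < Enzo; Enzo < Aiko.
Together: Orla < Udo < Vera < Esme < Fred < Tess < Xin < Enzo < Aiko.
So Orla < Aiko; Orla is the lower of the two.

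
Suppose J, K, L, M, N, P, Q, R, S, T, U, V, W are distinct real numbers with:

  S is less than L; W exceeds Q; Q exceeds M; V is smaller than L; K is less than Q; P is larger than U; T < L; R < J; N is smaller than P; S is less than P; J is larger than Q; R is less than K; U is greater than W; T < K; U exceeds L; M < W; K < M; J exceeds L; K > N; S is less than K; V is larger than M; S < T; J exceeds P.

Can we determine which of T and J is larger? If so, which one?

J

The relevant relations are T < K; K < M; M < Q; Q < W; W < U; U < P; P < J.
Chaining these gives T < K < M < Q < W < U < P < J.
So J is larger.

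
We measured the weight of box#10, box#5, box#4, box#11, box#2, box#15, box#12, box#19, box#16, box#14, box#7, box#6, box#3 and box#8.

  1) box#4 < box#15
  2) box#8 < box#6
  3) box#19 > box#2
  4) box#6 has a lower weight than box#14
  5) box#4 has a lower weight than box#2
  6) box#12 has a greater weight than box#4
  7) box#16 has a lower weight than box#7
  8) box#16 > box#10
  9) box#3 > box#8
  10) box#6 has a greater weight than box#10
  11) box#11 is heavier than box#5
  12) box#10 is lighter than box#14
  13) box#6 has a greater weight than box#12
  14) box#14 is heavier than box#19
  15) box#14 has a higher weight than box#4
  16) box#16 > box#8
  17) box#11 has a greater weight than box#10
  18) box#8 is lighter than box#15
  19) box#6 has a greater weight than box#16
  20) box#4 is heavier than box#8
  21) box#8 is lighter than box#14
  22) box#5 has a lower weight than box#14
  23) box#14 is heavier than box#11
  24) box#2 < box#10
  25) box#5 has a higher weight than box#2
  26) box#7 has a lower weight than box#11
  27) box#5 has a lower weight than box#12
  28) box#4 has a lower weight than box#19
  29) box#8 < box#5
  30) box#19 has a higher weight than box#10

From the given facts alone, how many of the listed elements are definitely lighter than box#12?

4

From box#12 the given relations immediately reach box#4, box#5.
From those, box#8, box#2 — 4 in total.
Nothing else is reachable below box#12; 4 in all.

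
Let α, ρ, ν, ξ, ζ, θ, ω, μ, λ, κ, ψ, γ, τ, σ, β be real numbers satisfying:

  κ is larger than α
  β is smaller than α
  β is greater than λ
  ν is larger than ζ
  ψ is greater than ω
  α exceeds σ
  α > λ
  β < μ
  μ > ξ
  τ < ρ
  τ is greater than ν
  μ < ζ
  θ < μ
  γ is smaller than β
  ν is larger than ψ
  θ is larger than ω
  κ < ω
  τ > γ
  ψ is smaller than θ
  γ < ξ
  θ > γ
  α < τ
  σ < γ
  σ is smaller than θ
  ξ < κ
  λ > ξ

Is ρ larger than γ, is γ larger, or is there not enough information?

The relevant relations are γ < ξ; ξ < λ; λ < β; β < α; α < κ; κ < ω; ω < ψ; ψ < θ; θ < μ; μ < ζ; ζ < ν; ν < τ; τ < ρ.
Chaining these gives γ < ξ < λ < β < α < κ < ω < ψ < θ < μ < ζ < ν < τ < ρ.
So ρ is larger.

ρ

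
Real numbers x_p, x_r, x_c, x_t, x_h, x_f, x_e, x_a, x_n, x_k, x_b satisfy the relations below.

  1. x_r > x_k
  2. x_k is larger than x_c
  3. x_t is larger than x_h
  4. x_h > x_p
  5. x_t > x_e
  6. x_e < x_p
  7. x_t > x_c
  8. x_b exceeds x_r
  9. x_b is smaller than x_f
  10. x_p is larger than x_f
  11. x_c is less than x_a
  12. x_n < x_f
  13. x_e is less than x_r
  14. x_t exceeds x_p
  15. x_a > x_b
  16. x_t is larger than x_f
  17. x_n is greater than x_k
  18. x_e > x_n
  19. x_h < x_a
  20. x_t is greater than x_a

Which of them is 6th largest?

Chaining the given pairs: x_c < x_k < x_n < x_e < x_r < x_b < x_f < x_p < x_h < x_a < x_t.
The 6th largest is x_b.

x_b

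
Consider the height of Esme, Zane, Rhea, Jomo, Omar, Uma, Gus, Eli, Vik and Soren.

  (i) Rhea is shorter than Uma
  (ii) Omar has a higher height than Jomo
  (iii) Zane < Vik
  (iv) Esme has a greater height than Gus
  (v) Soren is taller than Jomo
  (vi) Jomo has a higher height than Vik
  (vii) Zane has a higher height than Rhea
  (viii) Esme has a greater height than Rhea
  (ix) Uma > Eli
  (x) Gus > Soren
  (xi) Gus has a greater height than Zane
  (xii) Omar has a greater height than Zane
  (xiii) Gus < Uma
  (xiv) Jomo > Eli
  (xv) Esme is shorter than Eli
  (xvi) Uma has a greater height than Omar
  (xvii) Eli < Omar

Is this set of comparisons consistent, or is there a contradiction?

inconsistent

We have Eli < Jomo stated directly, yet also Jomo < Soren < Gus < Esme < Eli by chaining the others — so Jomo < Eli. Contradiction.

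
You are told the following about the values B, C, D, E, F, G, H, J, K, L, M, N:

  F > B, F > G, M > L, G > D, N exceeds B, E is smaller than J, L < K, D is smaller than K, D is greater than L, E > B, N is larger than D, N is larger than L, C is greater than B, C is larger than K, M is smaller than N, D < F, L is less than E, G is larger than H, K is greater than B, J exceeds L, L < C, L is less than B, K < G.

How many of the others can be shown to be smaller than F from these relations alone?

Directly below F: D, B, G.
One step further: L, H, K (6 so far).
Nothing else is reachable below F; 6 in all.

6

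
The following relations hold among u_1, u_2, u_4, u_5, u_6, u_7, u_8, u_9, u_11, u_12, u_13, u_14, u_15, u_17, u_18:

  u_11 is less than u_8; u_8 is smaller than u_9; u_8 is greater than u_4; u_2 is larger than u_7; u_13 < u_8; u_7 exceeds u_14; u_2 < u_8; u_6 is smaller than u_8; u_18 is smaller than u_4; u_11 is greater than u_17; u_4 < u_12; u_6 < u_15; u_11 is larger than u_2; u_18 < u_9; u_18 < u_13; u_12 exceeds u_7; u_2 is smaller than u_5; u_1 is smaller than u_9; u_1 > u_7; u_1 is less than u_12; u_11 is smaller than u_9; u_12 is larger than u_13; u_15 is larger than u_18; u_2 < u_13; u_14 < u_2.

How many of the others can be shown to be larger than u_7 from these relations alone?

8

Directly above u_7: u_2, u_1, u_12.
One step further: u_13, u_11, u_8, u_5, u_9 (8 so far).
Nothing else is reachable above u_7; 8 in all.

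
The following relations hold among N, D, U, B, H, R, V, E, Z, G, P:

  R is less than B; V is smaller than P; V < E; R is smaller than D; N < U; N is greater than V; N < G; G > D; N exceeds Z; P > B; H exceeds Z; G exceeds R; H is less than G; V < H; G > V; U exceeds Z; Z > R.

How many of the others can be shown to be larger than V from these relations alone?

From V the given relations immediately reach H, N, E, G, P.
From those, U — 6 in total.
Nothing else is reachable above V; 6 in all.

6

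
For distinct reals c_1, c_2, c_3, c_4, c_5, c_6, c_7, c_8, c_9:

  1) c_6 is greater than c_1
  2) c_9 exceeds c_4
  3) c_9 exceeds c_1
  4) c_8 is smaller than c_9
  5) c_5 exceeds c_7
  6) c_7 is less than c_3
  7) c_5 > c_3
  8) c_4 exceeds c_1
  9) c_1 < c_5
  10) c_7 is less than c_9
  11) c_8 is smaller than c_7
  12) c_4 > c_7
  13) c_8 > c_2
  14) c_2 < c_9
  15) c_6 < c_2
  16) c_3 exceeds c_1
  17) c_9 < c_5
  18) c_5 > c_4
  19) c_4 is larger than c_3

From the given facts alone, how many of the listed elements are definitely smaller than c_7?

From c_7 the given relations immediately reach c_8.
From those, c_2 — 2 in total.
From those, c_6 — 3 in total.
From those, c_1 — 4 in total.
No other element is forced below c_7 by the given relations, so the count is 4.

4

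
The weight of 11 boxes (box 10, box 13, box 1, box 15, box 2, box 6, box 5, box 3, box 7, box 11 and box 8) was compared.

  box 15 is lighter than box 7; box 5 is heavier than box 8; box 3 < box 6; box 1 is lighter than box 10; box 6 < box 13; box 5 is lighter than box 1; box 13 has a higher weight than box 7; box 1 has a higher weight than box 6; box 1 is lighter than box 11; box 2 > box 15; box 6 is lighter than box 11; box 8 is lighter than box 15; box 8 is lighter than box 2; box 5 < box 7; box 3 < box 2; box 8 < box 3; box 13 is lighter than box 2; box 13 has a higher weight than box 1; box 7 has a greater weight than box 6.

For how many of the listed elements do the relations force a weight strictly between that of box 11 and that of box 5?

1

Chaining upward from box 5 reaches: box 1, box 7, box 10, box 13, box 2.
Chaining downward from box 11 reaches: box 8, box 3, box 6, box 1.
Strictly between box 5 and box 11 are those in both lists: box 1 — 1 element.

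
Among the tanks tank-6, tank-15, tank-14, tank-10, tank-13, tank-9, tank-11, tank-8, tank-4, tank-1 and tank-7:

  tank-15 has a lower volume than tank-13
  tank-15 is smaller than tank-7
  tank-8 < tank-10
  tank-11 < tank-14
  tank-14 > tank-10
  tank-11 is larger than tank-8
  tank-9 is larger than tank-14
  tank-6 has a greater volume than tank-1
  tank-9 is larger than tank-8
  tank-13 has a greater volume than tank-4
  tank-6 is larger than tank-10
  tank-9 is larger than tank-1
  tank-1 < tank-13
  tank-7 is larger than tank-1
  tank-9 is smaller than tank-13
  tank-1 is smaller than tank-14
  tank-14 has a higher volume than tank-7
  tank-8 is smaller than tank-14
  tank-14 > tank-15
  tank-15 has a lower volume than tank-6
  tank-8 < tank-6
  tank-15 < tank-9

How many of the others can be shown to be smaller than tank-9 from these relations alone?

7

From tank-9 the given relations immediately reach tank-8, tank-1, tank-15, tank-14.
From those, tank-11, tank-10, tank-7 — 7 in total.
No other element is forced below tank-9 by the given relations, so the count is 7.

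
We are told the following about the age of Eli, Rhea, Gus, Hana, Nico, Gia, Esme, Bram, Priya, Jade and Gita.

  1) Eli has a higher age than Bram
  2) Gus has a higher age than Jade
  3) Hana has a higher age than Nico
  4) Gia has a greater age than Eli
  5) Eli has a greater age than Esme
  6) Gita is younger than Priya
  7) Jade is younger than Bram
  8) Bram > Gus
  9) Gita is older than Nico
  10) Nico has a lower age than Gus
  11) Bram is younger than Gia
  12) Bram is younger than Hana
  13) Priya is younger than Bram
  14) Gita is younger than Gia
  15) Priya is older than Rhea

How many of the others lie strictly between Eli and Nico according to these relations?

Chaining upward from Nico reaches: Gita, Gus, Priya, Bram, Hana, Gia.
Chaining downward from Eli reaches: Esme, Jade, Gita, Rhea, Gus, Priya, Bram.
Strictly between Nico and Eli are those in both lists: Gita, Gus, Priya, Bram — 4 elements.

4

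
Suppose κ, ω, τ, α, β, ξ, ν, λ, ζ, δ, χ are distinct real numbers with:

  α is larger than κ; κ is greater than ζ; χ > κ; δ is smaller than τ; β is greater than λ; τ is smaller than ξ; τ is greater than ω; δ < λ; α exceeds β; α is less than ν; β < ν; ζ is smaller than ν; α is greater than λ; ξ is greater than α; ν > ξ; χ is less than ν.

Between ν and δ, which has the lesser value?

δ < λ and λ < β give δ < β.
Then β < α extends the chain to α.
Then α < ξ extends the chain to ξ.
Then ξ < ν extends the chain to ν.
So δ < ν; δ is the smaller of the two.

δ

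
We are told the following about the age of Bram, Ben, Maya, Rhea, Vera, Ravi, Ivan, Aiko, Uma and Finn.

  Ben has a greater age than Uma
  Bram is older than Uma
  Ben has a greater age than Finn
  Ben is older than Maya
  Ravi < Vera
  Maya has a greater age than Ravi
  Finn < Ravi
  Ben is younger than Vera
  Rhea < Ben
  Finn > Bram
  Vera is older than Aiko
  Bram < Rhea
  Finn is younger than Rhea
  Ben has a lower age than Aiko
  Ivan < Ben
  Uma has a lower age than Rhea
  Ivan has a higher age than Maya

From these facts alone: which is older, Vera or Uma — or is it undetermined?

Vera

Following the relations from Uma: Uma < Bram < Finn < Ravi < Maya < Ivan < Ben < Aiko < Vera.
So Vera is older.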